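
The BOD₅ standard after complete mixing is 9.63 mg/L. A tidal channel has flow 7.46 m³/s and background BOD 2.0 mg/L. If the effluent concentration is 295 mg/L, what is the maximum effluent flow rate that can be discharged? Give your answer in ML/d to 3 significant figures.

Mass balance at complete mixing: C_std·(Q_w + Q_r) = Q_w·C_e + Q_r·C_b.
Rearranging, Q_w = Q_r·(C_std − C_b)/(C_e − C_std) = 7.46·(9.63 − 2) / (295 − 9.63) = 0.1995 m³/s.
= 17.23 ML/d.

17.2 ML/d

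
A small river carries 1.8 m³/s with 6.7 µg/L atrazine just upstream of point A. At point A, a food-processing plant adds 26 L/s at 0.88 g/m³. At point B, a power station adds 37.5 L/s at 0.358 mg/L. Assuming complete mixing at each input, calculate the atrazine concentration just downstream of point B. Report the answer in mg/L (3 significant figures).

6.7 µg/L = 0.0067 mg/L.
26 L/s = 0.026 m³/s.
After input A: C = (1.8·0.0067 + 0.026·0.88) / 1.826 = 0.01913 mg/L.
37.5 L/s = 0.0375 m³/s.
After input B: C = (1.826·0.01913 + 0.0375·0.358) / 1.864 = 0.02595 mg/L.

0.0260 mg/L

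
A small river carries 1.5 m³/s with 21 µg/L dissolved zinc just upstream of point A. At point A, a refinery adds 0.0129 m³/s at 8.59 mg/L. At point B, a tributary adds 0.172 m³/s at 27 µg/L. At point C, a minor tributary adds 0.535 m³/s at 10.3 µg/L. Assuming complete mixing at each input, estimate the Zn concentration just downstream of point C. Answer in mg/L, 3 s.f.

0.0687 mg/L

21 µg/L = 0.021 mg/L.
After input A: C = (1.5·0.021 + 0.0129·8.59) / 1.513 = 0.09407 mg/L.
27 µg/L = 0.027 mg/L.
After input B: C = (1.513·0.09407 + 0.172·0.027) / 1.685 = 0.08722 mg/L.
10.3 µg/L = 0.0103 mg/L.
After input C: C = (1.685·0.08722 + 0.535·0.0103) / 2.22 = 0.06868 mg/L.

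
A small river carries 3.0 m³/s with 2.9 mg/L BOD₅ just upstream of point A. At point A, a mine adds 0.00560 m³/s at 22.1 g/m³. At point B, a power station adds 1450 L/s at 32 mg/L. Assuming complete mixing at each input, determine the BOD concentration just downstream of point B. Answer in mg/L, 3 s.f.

12.4 mg/L

After input A: C = (3·2.9 + 0.0056·22.1) / 3.006 = 2.936 mg/L.
1450 L/s = 1.45 m³/s.
After input B: C = (3.006·2.936 + 1.45·32) / 4.456 = 12.39 mg/L.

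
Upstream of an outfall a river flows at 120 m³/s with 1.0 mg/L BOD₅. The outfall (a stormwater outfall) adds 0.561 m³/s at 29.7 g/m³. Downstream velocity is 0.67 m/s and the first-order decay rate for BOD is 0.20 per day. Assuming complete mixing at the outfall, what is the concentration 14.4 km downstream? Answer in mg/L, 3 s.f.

After complete mixing, C₀ = (0.561·29.7 + 120·1) / 120.6 = 1.134 mg/L.
Travel time t = 1.44e+04 m / 0.67 m/s = 2.149e+04 s = 0.2488 d.
C = 1.134·exp(−0.20·0.2488) = 1.134·0.9515 = 1.079 mg/L.

1.08 mg/L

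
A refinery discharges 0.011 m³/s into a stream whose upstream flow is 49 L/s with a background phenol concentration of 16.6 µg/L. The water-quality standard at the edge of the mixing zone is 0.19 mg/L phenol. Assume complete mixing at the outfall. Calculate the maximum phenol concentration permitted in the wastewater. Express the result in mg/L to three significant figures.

49 L/s = 0.049 m³/s.
16.6 µg/L = 0.0166 mg/L.
Mass balance: 0.19·0.06 = 0.011·Cₑ + 0.049·0.0166.
Cₑ = (0.0114 − 0.0008134) / 0.011 = 0.9624 mg/L.

0.962 mg/L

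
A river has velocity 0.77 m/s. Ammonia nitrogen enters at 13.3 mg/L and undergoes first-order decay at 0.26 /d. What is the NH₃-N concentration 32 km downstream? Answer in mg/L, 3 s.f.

11.7 mg/L

Travel time t = 32 km / 0.77 m/s = 3.2e+04/0.77 = 4.156e+04 s = 0.481 d.
First-order decay: C = 13.3·exp(−0.26·0.481) = 13.3·0.8824 = 11.74 mg/L.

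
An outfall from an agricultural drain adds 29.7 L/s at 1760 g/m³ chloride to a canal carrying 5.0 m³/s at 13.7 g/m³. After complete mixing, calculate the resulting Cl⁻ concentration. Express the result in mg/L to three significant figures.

29.7 L/s = 0.0297 m³/s.
Conservation of mass across the mixing zone: C = (0.0297·1760 + 5·13.7) / (0.0297 + 5) = 120.8/5.03 = 24.01 mg/L.

24.0 mg/L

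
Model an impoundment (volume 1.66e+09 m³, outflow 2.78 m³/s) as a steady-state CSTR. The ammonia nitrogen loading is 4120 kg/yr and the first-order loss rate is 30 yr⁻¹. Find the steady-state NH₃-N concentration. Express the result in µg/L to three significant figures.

Outflow Q = 2.78 m³/s × 3.156e+07 s/yr = 8.773e+07 m³/yr.
Steady-state CSTR mass balance: W = Q·C + k·V·C, so C = W/(Q + kV).
Q + kV = 8.773e+07 + 30·1.66e+09 = 4.989e+10 m³/yr.
C = 4120/4.989e+10 = 8.259e-08 kg/m³ = 8.259e-05 mg/L = 0.08259 µg/L.

0.0826 µg/L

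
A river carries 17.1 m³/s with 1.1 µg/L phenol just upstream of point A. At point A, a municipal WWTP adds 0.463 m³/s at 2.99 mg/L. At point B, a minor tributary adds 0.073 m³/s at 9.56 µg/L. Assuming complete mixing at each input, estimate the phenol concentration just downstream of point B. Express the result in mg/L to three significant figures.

1.1 µg/L = 0.0011 mg/L.
After input A: C = (17.1·0.0011 + 0.463·2.99) / 17.56 = 0.07989 mg/L.
9.56 µg/L = 0.00956 mg/L.
After input B: C = (17.56·0.07989 + 0.073·0.00956) / 17.64 = 0.0796 mg/L.

0.0796 mg/L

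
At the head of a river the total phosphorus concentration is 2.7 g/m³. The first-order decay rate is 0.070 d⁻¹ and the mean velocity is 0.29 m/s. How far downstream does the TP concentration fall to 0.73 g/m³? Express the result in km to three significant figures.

From C = C₀·e^(−kt), t = ln(C₀/C)/k = ln(2.7/0.73)/0.070 = 1.308/0.070 = 18.69 d.
Distance = v·t = 0.29 m/s × 1.614e+06 s = 4.682e+05 m = 468.2 km.

468 km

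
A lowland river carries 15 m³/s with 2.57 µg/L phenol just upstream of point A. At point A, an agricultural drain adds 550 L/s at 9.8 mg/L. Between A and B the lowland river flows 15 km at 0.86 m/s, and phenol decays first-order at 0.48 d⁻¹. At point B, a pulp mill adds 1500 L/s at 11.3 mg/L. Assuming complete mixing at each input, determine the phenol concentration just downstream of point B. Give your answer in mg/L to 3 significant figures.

2.57 µg/L = 0.00257 mg/L.
550 L/s = 0.55 m³/s.
After input A: C = (15·0.00257 + 0.55·9.8) / 15.55 = 0.3491 mg/L.
Over the 15 km reach to input B (t = 1.744e+04 s = 0.2019 d), decay gives C = 0.3491·exp(−0.48·0.2019) = 0.3169 mg/L.
1500 L/s = 1.5 m³/s.
After input B: C = (15.55·0.3169 + 1.5·11.3) / 17.05 = 1.283 mg/L.

1.28 mg/L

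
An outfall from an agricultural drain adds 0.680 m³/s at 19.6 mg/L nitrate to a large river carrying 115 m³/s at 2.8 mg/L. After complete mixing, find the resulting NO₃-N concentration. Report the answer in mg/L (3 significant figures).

By mass balance at complete mixing, C = (0.68·19.6 + 115·2.8) / (0.68 + 115) = 335.3/115.7 = 2.899 mg/L.

2.90 mg/L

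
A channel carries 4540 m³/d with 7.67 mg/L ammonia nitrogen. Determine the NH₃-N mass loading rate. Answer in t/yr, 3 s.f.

12.7 t/yr

4540 m³/d = 0.05255 m³/s.
Mass flux = Q·C = 0.05255 m³/s × 7.67 g/m³ = 0.403 g/s.
= 0.403 g/s × 31.56 = 12.72 t/yr.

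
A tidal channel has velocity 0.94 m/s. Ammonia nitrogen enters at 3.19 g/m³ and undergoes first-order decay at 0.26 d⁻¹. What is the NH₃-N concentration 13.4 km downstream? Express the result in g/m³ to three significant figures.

3.06 g/m³

Travel time t = 13.4 km / 0.94 m/s = 1.34e+04/0.94 = 1.426e+04 s = 0.165 d.
First-order decay: C = 3.19·exp(−0.26·0.165) = 3.19·0.958 = 3.056 g/m³.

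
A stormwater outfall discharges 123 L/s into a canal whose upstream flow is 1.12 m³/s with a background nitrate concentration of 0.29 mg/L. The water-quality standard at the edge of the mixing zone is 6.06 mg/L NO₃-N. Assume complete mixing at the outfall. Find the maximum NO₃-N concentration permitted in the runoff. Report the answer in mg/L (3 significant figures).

58.6 mg/L

123 L/s = 0.123 m³/s.
Mass balance: 6.06·1.243 = 0.123·Cₑ + 1.12·0.29.
Cₑ = (7.533 − 0.3248) / 0.123 = 58.6 mg/L.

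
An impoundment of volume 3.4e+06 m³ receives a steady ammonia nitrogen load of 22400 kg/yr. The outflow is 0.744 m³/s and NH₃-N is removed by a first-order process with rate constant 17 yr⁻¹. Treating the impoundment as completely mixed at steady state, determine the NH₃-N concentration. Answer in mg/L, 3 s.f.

Outflow Q = 0.744 m³/s × 3.156e+07 s/yr = 2.348e+07 m³/yr.
Steady-state CSTR mass balance: W = Q·C + k·V·C, so C = W/(Q + kV).
Q + kV = 2.348e+07 + 17·3.4e+06 = 8.128e+07 m³/yr.
C = 22400/8.128e+07 = 0.0002756 kg/m³ = 0.2756 mg/L.

0.276 mg/L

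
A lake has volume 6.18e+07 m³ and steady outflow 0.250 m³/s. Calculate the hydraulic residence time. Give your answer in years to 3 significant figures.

Q = 0.250 m³/s × 3.156e+07 s/yr = 7.889e+06 m³/yr.
Hydraulic residence time τ = V/Q = 6.18e+07/7.889e+06 = 7.833 yr.

7.83 yr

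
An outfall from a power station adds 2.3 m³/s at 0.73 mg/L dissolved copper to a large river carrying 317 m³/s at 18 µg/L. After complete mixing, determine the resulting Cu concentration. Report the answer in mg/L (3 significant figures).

18 µg/L = 0.018 mg/L.
Flow-weighted mixing gives C = (2.3·0.73 + 317·0.018) / (2.3 + 317) = 7.385/319.3 = 0.02313 mg/L.

0.0231 mg/L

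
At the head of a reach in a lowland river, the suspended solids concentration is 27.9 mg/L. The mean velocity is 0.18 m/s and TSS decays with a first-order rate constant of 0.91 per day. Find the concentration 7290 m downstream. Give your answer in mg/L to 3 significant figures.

Travel time t = 7290 m / 0.18 m/s = 7290/0.18 = 4.05e+04 s = 0.4688 d.
First-order decay: C = 27.9·exp(−0.91·0.4688) = 27.9·0.6527 = 18.21 mg/L.

18.2 mg/L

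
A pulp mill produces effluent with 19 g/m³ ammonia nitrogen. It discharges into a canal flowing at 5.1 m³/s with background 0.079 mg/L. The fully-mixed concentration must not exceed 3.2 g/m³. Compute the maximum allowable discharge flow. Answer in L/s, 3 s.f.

1010 L/s

Mass balance at complete mixing: C_std·(Q_w + Q_r) = Q_w·C_e + Q_r·C_b.
Rearranging, Q_w = Q_r·(C_std − C_b)/(C_e − C_std) = 5.1·(3.2 − 0.079) / (19 − 3.2) = 1.007 m³/s.
= 1007 L/s.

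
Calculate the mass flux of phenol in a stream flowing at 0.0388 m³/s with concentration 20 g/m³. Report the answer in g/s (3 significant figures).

0.776 g/s

Mass flux = Q·C = 0.0388 m³/s × 20 g/m³ = 0.776 g/s.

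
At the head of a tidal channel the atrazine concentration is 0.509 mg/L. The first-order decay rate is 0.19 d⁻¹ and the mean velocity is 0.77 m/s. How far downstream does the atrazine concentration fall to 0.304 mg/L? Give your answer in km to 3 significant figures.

180 km

From C = C₀·e^(−kt), t = ln(C₀/C)/k = ln(0.509/0.304)/0.19 = 0.5154/0.19 = 2.713 d.
Distance = v·t = 0.77 m/s × 2.344e+05 s = 1.805e+05 m = 180.5 km.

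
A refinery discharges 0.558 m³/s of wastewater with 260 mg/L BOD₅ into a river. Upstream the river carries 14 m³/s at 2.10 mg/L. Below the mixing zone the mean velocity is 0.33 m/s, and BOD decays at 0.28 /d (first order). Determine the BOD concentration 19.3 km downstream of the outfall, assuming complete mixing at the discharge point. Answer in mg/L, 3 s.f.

After complete mixing, C₀ = (0.558·260 + 14·2.1) / 14.56 = 11.99 mg/L.
Travel time t = 1.93e+04 m / 0.33 m/s = 5.848e+04 s = 0.6769 d.
C = 11.99·exp(−0.28·0.6769) = 11.99·0.8273 = 9.916 mg/L.

9.92 mg/L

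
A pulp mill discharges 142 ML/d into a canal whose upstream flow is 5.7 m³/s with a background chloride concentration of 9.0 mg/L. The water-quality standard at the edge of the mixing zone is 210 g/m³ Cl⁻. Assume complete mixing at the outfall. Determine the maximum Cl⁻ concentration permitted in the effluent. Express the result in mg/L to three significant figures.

907 mg/L

142 ML/d = 1.644 m³/s.
Mass balance: 210·7.344 = 1.644·Cₑ + 5.7·9.
Cₑ = (1542 − 51.3) / 1.644 = 907.1 mg/L.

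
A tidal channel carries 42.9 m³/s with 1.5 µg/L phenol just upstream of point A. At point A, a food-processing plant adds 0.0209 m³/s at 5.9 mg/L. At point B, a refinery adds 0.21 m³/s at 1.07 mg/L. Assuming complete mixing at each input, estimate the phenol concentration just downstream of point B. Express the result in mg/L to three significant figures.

1.5 µg/L = 0.0015 mg/L.
After input A: C = (42.9·0.0015 + 0.0209·5.9) / 42.92 = 0.004372 mg/L.
After input B: C = (42.92·0.004372 + 0.21·1.07) / 43.13 = 0.009561 mg/L.

0.00956 mg/L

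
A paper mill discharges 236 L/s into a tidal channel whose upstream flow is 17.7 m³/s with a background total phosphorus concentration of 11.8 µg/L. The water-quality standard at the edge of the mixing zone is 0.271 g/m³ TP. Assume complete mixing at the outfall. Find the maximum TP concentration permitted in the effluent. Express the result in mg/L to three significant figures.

19.7 mg/L

236 L/s = 0.236 m³/s.
11.8 µg/L = 0.0118 mg/L.
Mass balance: 0.271·17.94 = 0.236·Cₑ + 17.7·0.0118.
Cₑ = (4.861 − 0.2089) / 0.236 = 19.71 mg/L.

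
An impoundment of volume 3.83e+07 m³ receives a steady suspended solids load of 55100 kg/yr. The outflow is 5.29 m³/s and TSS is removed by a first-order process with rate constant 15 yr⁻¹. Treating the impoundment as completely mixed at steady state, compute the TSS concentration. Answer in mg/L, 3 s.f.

0.0743 mg/L

Outflow Q = 5.29 m³/s × 3.156e+07 s/yr = 1.669e+08 m³/yr.
Steady-state CSTR mass balance: W = Q·C + k·V·C, so C = W/(Q + kV).
Q + kV = 1.669e+08 + 15·3.83e+07 = 7.414e+08 m³/yr.
C = 55100/7.414e+08 = 7.431e-05 kg/m³ = 0.07431 mg/L.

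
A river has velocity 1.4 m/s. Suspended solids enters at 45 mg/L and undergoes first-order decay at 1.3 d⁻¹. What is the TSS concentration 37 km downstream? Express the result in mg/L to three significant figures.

Travel time t = 37 km / 1.4 m/s = 3.7e+04/1.4 = 2.643e+04 s = 0.3059 d.
First-order decay: C = 45·exp(−1.3·0.3059) = 45·0.6719 = 30.24 mg/L.

30.2 mg/L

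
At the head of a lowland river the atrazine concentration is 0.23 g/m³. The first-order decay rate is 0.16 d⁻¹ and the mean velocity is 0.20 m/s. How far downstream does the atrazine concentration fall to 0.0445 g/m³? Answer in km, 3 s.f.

177 km

From C = C₀·e^(−kt), t = ln(C₀/C)/k = ln(0.23/0.0445)/0.16 = 1.643/0.16 = 10.27 d.
Distance = v·t = 0.20 m/s × 8.87e+05 s = 1.774e+05 m = 177.4 km.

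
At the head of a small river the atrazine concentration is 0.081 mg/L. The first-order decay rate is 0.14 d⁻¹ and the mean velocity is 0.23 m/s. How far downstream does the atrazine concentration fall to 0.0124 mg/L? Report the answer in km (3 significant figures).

266 km

From C = C₀·e^(−kt), t = ln(C₀/C)/k = ln(0.081/0.0124)/0.14 = 1.877/0.14 = 13.41 d.
Distance = v·t = 0.23 m/s × 1.158e+06 s = 2.664e+05 m = 266.4 km.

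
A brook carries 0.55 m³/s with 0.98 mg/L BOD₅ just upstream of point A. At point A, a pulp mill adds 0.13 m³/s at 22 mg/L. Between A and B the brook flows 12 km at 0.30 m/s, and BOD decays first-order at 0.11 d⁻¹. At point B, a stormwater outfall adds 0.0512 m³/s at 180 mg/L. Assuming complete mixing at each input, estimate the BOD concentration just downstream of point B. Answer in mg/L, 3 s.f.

17.0 mg/L

After input A: C = (0.55·0.98 + 0.13·22) / 0.68 = 4.999 mg/L.
Over the 12 km reach to input B (t = 4e+04 s = 0.463 d), decay gives C = 4.999·exp(−0.11·0.463) = 4.75 mg/L.
After input B: C = (0.68·4.75 + 0.0512·180) / 0.7312 = 17.02 mg/L.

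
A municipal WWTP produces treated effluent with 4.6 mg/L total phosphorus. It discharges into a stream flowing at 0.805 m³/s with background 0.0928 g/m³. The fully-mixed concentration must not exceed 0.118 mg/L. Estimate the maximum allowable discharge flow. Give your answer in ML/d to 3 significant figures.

Mass balance at complete mixing: C_std·(Q_w + Q_r) = Q_w·C_e + Q_r·C_b.
Rearranging, Q_w = Q_r·(C_std − C_b)/(C_e − C_std) = 0.805·(0.118 − 0.0928) / (4.6 − 0.118) = 0.004526 m³/s.
= 0.3911 ML/d.

0.391 ML/d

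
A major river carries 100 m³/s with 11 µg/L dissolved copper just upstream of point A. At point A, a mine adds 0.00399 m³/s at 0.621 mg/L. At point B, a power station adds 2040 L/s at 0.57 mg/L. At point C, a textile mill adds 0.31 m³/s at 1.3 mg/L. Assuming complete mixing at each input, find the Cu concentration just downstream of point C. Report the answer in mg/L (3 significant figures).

11 µg/L = 0.011 mg/L.
After input A: C = (100·0.011 + 0.00399·0.621) / 100 = 0.01102 mg/L.
2040 L/s = 2.04 m³/s.
After input B: C = (100·0.01102 + 2.04·0.57) / 102 = 0.0222 mg/L.
After input C: C = (102·0.0222 + 0.31·1.3) / 102.4 = 0.02607 mg/L.

0.0261 mg/L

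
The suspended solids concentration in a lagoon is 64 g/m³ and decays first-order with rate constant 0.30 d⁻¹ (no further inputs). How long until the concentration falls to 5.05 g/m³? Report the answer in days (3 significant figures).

8.46 d

t = ln(C₀/C)/k = ln(64/5.05)/0.30 = 2.539/0.30 = 8.465 d.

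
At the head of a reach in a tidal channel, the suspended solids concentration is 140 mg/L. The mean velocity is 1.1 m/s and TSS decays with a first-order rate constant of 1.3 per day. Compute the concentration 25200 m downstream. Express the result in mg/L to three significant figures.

99.2 mg/L

Travel time t = 25200 m / 1.1 m/s = 2.52e+04/1.1 = 2.291e+04 s = 0.2652 d.
First-order decay: C = 140·exp(−1.3·0.2652) = 140·0.7084 = 99.18 mg/L.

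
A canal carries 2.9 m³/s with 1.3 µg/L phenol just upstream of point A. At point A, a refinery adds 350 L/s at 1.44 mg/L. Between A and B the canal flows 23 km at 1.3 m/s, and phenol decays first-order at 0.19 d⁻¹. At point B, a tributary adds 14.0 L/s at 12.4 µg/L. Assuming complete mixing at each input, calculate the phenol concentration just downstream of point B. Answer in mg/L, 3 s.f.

1.3 µg/L = 0.0013 mg/L.
350 L/s = 0.35 m³/s.
After input A: C = (2.9·0.0013 + 0.35·1.44) / 3.25 = 0.1562 mg/L.
Over the 23 km reach to input B (t = 1.769e+04 s = 0.2048 d), decay gives C = 0.1562·exp(−0.19·0.2048) = 0.1503 mg/L.
14.0 L/s = 0.014 m³/s.
12.4 µg/L = 0.0124 mg/L.
After input B: C = (3.25·0.1503 + 0.014·0.0124) / 3.264 = 0.1497 mg/L.

0.150 mg/L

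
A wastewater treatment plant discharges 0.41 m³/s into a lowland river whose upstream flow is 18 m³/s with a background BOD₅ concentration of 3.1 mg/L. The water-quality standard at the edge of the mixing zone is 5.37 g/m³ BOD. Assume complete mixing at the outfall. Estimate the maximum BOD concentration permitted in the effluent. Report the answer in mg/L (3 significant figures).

Mass balance: 5.37·18.41 = 0.41·Cₑ + 18·3.1.
Cₑ = (98.86 − 55.8) / 0.41 = 105 mg/L.

105 mg/L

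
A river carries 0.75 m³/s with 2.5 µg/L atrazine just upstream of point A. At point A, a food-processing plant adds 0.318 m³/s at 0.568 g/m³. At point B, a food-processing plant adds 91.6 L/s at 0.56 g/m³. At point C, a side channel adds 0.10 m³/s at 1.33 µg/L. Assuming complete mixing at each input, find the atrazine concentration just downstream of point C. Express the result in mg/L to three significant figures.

0.186 mg/L

2.5 µg/L = 0.0025 mg/L.
After input A: C = (0.75·0.0025 + 0.318·0.568) / 1.068 = 0.1709 mg/L.
91.6 L/s = 0.0916 m³/s.
After input B: C = (1.068·0.1709 + 0.0916·0.56) / 1.16 = 0.2016 mg/L.
1.33 µg/L = 0.00133 mg/L.
After input C: C = (1.16·0.2016 + 0.1·0.00133) / 1.26 = 0.1857 mg/L.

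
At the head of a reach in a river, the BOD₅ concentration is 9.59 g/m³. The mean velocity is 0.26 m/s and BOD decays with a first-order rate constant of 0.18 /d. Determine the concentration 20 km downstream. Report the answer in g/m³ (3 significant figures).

8.17 g/m³

Travel time t = 20 km / 0.26 m/s = 2e+04/0.26 = 7.692e+04 s = 0.8903 d.
First-order decay: C = 9.59·exp(−0.18·0.8903) = 9.59·0.8519 = 8.17 g/m³.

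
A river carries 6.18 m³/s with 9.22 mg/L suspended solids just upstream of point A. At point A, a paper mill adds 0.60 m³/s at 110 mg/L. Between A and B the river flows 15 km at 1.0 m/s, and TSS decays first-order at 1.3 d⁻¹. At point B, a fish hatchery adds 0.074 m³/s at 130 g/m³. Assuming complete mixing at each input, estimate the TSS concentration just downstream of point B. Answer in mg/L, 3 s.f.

15.7 mg/L

After input A: C = (6.18·9.22 + 0.6·110) / 6.78 = 18.14 mg/L.
Over the 15 km reach to input B (t = 1.5e+04 s = 0.1736 d), decay gives C = 18.14·exp(−1.3·0.1736) = 14.47 mg/L.
After input B: C = (6.78·14.47 + 0.074·130) / 6.854 = 15.72 mg/L.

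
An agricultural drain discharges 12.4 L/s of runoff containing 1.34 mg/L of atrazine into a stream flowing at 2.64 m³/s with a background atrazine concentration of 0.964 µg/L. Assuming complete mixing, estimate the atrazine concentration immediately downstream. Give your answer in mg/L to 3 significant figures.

12.4 L/s = 0.0124 m³/s.
0.964 µg/L = 0.000964 mg/L.
Flow-weighted mixing gives C = (0.0124·1.34 + 2.64·0.000964) / (0.0124 + 2.64) = 0.01916/2.652 = 0.007224 mg/L.

0.00722 mg/L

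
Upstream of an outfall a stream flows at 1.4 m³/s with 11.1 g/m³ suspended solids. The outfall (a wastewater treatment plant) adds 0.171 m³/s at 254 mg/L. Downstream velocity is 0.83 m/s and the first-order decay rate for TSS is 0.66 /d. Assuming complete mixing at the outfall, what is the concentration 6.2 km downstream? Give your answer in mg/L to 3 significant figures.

After complete mixing, C₀ = (0.171·254 + 1.4·11.1) / 1.571 = 37.54 mg/L.
Travel time t = 6200 m / 0.83 m/s = 7470 s = 0.08646 d.
C = 37.54·exp(−0.66·0.08646) = 37.54·0.9445 = 35.46 mg/L.

35.5 mg/L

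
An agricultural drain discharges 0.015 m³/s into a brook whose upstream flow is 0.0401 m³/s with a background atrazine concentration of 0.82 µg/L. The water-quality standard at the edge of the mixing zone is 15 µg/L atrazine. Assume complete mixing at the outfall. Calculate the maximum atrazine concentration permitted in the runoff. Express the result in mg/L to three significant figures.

0.0529 mg/L

0.82 µg/L = 0.00082 mg/L.
15 µg/L = 0.015 mg/L.
Mass balance: 0.015·0.0551 = 0.015·Cₑ + 0.0401·0.00082.
Cₑ = (0.0008265 − 3.288e-05) / 0.015 = 0.05291 mg/L.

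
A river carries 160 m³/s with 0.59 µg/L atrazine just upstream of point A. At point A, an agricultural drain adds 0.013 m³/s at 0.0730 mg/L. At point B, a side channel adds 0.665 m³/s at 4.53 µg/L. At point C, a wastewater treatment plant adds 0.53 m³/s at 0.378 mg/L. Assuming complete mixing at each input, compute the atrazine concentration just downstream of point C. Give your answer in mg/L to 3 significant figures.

0.00185 mg/L

0.59 µg/L = 0.00059 mg/L.
After input A: C = (160·0.00059 + 0.013·0.073) / 160 = 0.0005959 mg/L.
4.53 µg/L = 0.00453 mg/L.
After input B: C = (160·0.0005959 + 0.665·0.00453) / 160.7 = 0.0006122 mg/L.
After input C: C = (160.7·0.0006122 + 0.53·0.378) / 161.2 = 0.001853 mg/L.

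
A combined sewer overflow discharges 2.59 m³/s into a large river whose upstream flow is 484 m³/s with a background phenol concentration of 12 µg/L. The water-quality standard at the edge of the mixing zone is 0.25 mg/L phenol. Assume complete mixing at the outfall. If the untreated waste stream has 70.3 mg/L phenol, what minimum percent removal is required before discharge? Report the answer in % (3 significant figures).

12 µg/L = 0.012 mg/L.
Mass balance: 0.25·486.6 = 2.59·Cₑ + 484·0.012.
Cₑ = (121.6 − 5.808) / 2.59 = 44.73 mg/L.
Required removal = 1 − 44.73/70.3 = 36.38 %.

36.4 %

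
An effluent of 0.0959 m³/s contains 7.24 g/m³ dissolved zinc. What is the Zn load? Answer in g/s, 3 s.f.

0.694 g/s

Mass flux = Q·C = 0.0959 m³/s × 7.24 g/m³ = 0.6943 g/s.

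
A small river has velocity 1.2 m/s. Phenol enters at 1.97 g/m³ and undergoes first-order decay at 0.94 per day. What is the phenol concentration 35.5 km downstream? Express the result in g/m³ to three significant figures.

1.43 g/m³

Travel time t = 35.5 km / 1.2 m/s = 3.55e+04/1.2 = 2.958e+04 s = 0.3424 d.
First-order decay: C = 1.97·exp(−0.94·0.3424) = 1.97·0.7248 = 1.428 g/m³.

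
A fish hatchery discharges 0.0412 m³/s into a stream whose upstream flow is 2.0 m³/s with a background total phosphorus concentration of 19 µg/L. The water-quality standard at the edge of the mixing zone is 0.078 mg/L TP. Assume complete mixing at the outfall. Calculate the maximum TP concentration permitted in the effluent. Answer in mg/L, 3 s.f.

2.94 mg/L

19 µg/L = 0.019 mg/L.
Mass balance: 0.078·2.041 = 0.0412·Cₑ + 2·0.019.
Cₑ = (0.1592 − 0.038) / 0.0412 = 2.942 mg/L.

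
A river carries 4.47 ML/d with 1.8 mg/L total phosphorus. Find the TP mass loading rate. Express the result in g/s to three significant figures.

0.0931 g/s

4.47 ML/d = 0.05174 m³/s.
Mass flux = Q·C = 0.05174 m³/s × 1.8 g/m³ = 0.09312 g/s.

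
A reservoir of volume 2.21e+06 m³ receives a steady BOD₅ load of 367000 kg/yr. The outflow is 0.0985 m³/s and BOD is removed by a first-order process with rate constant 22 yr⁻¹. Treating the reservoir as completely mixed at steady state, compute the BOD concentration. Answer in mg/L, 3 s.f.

7.09 mg/L

Outflow Q = 0.0985 m³/s × 3.156e+07 s/yr = 3.108e+06 m³/yr.
Steady-state CSTR mass balance: W = Q·C + k·V·C, so C = W/(Q + kV).
Q + kV = 3.108e+06 + 22·2.21e+06 = 5.173e+07 m³/yr.
C = 367000/5.173e+07 = 0.007095 kg/m³ = 7.095 mg/L.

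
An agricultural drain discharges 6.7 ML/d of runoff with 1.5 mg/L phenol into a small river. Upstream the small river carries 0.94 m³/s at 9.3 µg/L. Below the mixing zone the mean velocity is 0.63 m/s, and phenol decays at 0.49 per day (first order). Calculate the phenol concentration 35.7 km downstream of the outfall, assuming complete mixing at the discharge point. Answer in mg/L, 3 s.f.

0.0891 mg/L

6.7 ML/d = 0.07755 m³/s.
9.3 µg/L = 0.0093 mg/L.
After complete mixing, C₀ = (0.07755·1.5 + 0.94·0.0093) / 1.018 = 0.1229 mg/L.
Travel time t = 3.57e+04 m / 0.63 m/s = 5.667e+04 s = 0.6559 d.
C = 0.1229·exp(−0.49·0.6559) = 0.1229·0.7252 = 0.08912 mg/L.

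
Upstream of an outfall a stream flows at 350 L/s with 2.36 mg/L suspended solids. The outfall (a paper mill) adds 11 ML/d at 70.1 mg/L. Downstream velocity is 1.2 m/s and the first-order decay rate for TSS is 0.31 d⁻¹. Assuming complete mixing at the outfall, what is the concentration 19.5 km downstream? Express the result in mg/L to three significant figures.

11 ML/d = 0.1273 m³/s.
350 L/s = 0.35 m³/s.
After complete mixing, C₀ = (0.1273·70.1 + 0.35·2.36) / 0.4773 = 20.43 mg/L.
Travel time t = 1.95e+04 m / 1.2 m/s = 1.625e+04 s = 0.1881 d.
C = 20.43·exp(−0.31·0.1881) = 20.43·0.9434 = 19.27 mg/L.

19.3 mg/L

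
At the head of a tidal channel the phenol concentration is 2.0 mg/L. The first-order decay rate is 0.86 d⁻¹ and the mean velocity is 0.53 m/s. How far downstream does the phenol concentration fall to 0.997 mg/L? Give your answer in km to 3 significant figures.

From C = C₀·e^(−kt), t = ln(C₀/C)/k = ln(2.0/0.997)/0.86 = 0.6962/0.86 = 0.8095 d.
Distance = v·t = 0.53 m/s × 6.994e+04 s = 3.707e+04 m = 37.07 km.

37.1 km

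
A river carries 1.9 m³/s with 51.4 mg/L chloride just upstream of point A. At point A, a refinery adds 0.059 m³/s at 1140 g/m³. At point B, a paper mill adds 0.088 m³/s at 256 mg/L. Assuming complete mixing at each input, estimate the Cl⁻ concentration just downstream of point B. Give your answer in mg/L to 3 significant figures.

91.6 mg/L

After input A: C = (1.9·51.4 + 0.059·1140) / 1.959 = 84.19 mg/L.
After input B: C = (1.959·84.19 + 0.088·256) / 2.047 = 91.57 mg/L.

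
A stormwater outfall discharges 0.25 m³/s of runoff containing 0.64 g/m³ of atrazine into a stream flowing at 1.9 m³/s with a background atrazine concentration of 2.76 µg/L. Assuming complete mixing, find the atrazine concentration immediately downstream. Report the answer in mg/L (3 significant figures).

0.0769 mg/L

2.76 µg/L = 0.00276 mg/L.
By mass balance at complete mixing, C = (0.25·0.64 + 1.9·0.00276) / (0.25 + 1.9) = 0.1652/2.15 = 0.07686 mg/L.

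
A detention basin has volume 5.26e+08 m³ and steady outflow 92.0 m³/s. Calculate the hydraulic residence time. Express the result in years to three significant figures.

Q = 92.0 m³/s × 3.156e+07 s/yr = 2.903e+09 m³/yr.
Hydraulic residence time τ = V/Q = 5.26e+08/2.903e+09 = 0.1812 yr.

0.181 yr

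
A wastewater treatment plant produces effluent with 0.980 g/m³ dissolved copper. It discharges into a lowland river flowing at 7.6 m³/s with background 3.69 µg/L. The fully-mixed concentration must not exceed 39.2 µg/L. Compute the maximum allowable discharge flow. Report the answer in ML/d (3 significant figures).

24.8 ML/d

3.69 µg/L = 0.00369 mg/L.
39.2 µg/L = 0.0392 mg/L.
Mass balance at complete mixing: C_std·(Q_w + Q_r) = Q_w·C_e + Q_r·C_b.
Rearranging, Q_w = Q_r·(C_std − C_b)/(C_e − C_std) = 7.6·(0.0392 − 0.00369) / (0.98 − 0.0392) = 0.2869 m³/s.
= 24.78 ML/d.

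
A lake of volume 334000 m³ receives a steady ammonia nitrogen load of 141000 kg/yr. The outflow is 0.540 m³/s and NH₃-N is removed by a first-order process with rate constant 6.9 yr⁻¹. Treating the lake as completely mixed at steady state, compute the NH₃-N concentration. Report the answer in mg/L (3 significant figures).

Outflow Q = 0.540 m³/s × 3.156e+07 s/yr = 1.704e+07 m³/yr.
Steady-state CSTR mass balance: W = Q·C + k·V·C, so C = W/(Q + kV).
Q + kV = 1.704e+07 + 6.9·334000 = 1.935e+07 m³/yr.
C = 141000/1.935e+07 = 0.007288 kg/m³ = 7.288 mg/L.

7.29 mg/L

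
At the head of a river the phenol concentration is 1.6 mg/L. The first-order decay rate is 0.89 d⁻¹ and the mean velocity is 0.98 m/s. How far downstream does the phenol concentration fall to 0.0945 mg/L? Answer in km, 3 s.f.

269 km

From C = C₀·e^(−kt), t = ln(C₀/C)/k = ln(1.6/0.0945)/0.89 = 2.829/0.89 = 3.179 d.
Distance = v·t = 0.98 m/s × 2.747e+05 s = 2.692e+05 m = 269.2 km.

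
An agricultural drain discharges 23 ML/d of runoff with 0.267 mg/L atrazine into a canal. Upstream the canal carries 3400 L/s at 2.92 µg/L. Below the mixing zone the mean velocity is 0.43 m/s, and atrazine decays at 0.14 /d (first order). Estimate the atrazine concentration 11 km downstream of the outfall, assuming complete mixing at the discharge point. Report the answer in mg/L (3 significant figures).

23 ML/d = 0.2662 m³/s.
3400 L/s = 3.4 m³/s.
2.92 µg/L = 0.00292 mg/L.
After complete mixing, C₀ = (0.2662·0.267 + 3.4·0.00292) / 3.666 = 0.02209 mg/L.
Travel time t = 1.1e+04 m / 0.43 m/s = 2.558e+04 s = 0.2961 d.
C = 0.02209·exp(−0.14·0.2961) = 0.02209·0.9594 = 0.0212 mg/L.

0.0212 mg/L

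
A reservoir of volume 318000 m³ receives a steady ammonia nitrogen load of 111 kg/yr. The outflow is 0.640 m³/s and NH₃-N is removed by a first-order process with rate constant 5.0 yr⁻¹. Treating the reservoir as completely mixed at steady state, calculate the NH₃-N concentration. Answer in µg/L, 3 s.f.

Outflow Q = 0.640 m³/s × 3.156e+07 s/yr = 2.02e+07 m³/yr.
Steady-state CSTR mass balance: W = Q·C + k·V·C, so C = W/(Q + kV).
Q + kV = 2.02e+07 + 5.0·318000 = 2.179e+07 m³/yr.
C = 111/2.179e+07 = 5.095e-06 kg/m³ = 0.005095 mg/L = 5.095 µg/L.

5.09 µg/L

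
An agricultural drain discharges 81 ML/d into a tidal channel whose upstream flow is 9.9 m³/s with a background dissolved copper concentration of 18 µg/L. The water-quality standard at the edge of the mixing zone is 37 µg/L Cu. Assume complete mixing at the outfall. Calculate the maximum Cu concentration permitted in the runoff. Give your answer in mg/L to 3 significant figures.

0.238 mg/L

81 ML/d = 0.9375 m³/s.
18 µg/L = 0.018 mg/L.
37 µg/L = 0.037 mg/L.
Mass balance: 0.037·10.84 = 0.9375·Cₑ + 9.9·0.018.
Cₑ = (0.401 − 0.1782) / 0.9375 = 0.2376 mg/L.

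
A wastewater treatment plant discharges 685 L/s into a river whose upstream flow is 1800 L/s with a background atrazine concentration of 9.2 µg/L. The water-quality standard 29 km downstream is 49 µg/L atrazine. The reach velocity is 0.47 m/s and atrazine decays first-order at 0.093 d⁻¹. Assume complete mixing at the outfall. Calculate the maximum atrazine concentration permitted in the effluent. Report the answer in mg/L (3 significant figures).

0.166 mg/L

685 L/s = 0.685 m³/s.
1800 L/s = 1.8 m³/s.
9.2 µg/L = 0.0092 mg/L.
49 µg/L = 0.049 mg/L.
Travel time to the compliance point: t = 2.9e+04/0.47 = 6.17e+04 s = 0.7141 d; decay factor exp(−0.093·0.7141) = 0.9357.
So the concentration just after mixing may be at most 0.049/0.9357 = 0.05236 mg/L.
Mass balance: 0.05236·2.485 = 0.685·Cₑ + 1.8·0.0092.
Cₑ = (0.1301 − 0.01656) / 0.685 = 0.1658 mg/L.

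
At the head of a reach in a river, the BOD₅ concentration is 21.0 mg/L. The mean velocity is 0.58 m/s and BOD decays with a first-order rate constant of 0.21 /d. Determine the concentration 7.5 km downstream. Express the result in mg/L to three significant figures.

Travel time t = 7.5 km / 0.58 m/s = 7500/0.58 = 1.293e+04 s = 0.1497 d.
First-order decay: C = 21.0·exp(−0.21·0.1497) = 21.0·0.9691 = 20.35 mg/L.

20.4 mg/L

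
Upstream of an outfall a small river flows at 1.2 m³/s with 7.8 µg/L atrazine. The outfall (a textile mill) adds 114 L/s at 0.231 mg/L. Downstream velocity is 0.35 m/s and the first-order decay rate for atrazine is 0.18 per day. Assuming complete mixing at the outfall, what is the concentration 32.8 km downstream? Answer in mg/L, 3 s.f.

0.0223 mg/L

114 L/s = 0.114 m³/s.
7.8 µg/L = 0.0078 mg/L.
After complete mixing, C₀ = (0.114·0.231 + 1.2·0.0078) / 1.314 = 0.02716 mg/L.
Travel time t = 3.28e+04 m / 0.35 m/s = 9.371e+04 s = 1.085 d.
C = 0.02716·exp(−0.18·1.085) = 0.02716·0.8226 = 0.02235 mg/L.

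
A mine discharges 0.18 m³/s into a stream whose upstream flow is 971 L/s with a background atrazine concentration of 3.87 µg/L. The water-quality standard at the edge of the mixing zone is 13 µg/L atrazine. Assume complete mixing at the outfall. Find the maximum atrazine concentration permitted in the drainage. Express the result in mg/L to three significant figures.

0.0623 mg/L

971 L/s = 0.971 m³/s.
3.87 µg/L = 0.00387 mg/L.
13 µg/L = 0.013 mg/L.
Mass balance: 0.013·1.151 = 0.18·Cₑ + 0.971·0.00387.
Cₑ = (0.01496 − 0.003758) / 0.18 = 0.06225 mg/L.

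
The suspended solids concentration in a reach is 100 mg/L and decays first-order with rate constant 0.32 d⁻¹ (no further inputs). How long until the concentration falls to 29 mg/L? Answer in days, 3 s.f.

t = ln(C₀/C)/k = ln(100/29)/0.32 = 1.238/0.32 = 3.868 d.

3.87 d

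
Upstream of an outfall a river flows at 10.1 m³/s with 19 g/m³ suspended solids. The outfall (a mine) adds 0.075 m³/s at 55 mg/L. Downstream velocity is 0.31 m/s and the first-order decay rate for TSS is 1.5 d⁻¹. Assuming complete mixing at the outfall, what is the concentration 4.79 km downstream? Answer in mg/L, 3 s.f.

14.7 mg/L

After complete mixing, C₀ = (0.075·55 + 10.1·19) / 10.17 = 19.27 mg/L.
Travel time t = 4790 m / 0.31 m/s = 1.545e+04 s = 0.1788 d.
C = 19.27·exp(−1.5·0.1788) = 19.27·0.7647 = 14.73 mg/L.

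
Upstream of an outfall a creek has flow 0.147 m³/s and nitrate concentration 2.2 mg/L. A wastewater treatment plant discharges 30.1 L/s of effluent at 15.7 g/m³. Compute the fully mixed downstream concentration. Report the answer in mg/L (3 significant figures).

30.1 L/s = 0.0301 m³/s.
Conservation of mass across the mixing zone: C = (0.0301·15.7 + 0.147·2.2) / (0.0301 + 0.147) = 0.796/0.1771 = 4.494 mg/L.

4.49 mg/L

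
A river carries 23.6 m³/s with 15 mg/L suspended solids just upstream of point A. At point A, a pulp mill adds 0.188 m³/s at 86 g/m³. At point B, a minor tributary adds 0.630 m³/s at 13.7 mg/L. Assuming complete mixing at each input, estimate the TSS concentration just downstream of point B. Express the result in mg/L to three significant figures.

After input A: C = (23.6·15 + 0.188·86) / 23.79 = 15.56 mg/L.
After input B: C = (23.79·15.56 + 0.63·13.7) / 24.42 = 15.51 mg/L.

15.5 mg/L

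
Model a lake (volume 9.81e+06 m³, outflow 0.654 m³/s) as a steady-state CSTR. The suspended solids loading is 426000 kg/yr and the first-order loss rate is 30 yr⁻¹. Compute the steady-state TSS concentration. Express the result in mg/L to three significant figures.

1.35 mg/L

Outflow Q = 0.654 m³/s × 3.156e+07 s/yr = 2.064e+07 m³/yr.
Steady-state CSTR mass balance: W = Q·C + k·V·C, so C = W/(Q + kV).
Q + kV = 2.064e+07 + 30·9.81e+06 = 3.149e+08 m³/yr.
C = 426000/3.149e+08 = 0.001353 kg/m³ = 1.353 mg/L.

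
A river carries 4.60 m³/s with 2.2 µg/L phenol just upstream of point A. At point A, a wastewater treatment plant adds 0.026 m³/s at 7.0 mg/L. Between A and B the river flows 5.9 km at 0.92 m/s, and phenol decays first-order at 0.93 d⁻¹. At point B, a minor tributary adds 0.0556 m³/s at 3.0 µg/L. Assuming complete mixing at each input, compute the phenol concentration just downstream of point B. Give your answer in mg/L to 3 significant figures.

2.2 µg/L = 0.0022 mg/L.
After input A: C = (4.6·0.0022 + 0.026·7) / 4.626 = 0.04153 mg/L.
Over the 5.9 km reach to input B (t = 6413 s = 0.07423 d), decay gives C = 0.04153·exp(−0.93·0.07423) = 0.03876 mg/L.
3.0 µg/L = 0.003 mg/L.
After input B: C = (4.626·0.03876 + 0.0556·0.003) / 4.682 = 0.03834 mg/L.

0.0383 mg/L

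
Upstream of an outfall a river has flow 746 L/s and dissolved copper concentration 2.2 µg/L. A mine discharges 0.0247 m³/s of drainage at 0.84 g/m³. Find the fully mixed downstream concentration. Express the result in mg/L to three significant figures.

746 L/s = 0.746 m³/s.
2.2 µg/L = 0.0022 mg/L.
Conservation of mass across the mixing zone: C = (0.0247·0.84 + 0.746·0.0022) / (0.0247 + 0.746) = 0.02239/0.7707 = 0.02905 mg/L.

0.0291 mg/L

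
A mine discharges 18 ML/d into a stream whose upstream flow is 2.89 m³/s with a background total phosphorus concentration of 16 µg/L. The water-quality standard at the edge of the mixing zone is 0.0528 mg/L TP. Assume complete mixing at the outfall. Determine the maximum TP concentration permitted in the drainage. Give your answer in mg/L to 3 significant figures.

18 ML/d = 0.2083 m³/s.
16 µg/L = 0.016 mg/L.
Mass balance: 0.0528·3.098 = 0.2083·Cₑ + 2.89·0.016.
Cₑ = (0.1636 − 0.04624) / 0.2083 = 0.5633 mg/L.

0.563 mg/L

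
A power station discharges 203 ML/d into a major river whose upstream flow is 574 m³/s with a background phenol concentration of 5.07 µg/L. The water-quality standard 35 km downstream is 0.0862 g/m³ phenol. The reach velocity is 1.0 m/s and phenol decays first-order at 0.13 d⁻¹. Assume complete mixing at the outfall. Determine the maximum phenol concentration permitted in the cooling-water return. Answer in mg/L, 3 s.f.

21.0 mg/L

203 ML/d = 2.35 m³/s.
5.07 µg/L = 0.00507 mg/L.
Travel time to the compliance point: t = 3.5e+04/1.0 = 3.5e+04 s = 0.4051 d; decay factor exp(−0.13·0.4051) = 0.9487.
So the concentration just after mixing may be at most 0.0862/0.9487 = 0.09086 mg/L.
Mass balance: 0.09086·576.3 = 2.35·Cₑ + 574·0.00507.
Cₑ = (52.37 − 2.91) / 2.35 = 21.05 mg/L.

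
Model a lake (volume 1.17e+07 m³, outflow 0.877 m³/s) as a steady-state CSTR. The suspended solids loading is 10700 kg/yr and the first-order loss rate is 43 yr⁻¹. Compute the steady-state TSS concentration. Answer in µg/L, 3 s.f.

Outflow Q = 0.877 m³/s × 3.156e+07 s/yr = 2.768e+07 m³/yr.
Steady-state CSTR mass balance: W = Q·C + k·V·C, so C = W/(Q + kV).
Q + kV = 2.768e+07 + 43·1.17e+07 = 5.308e+08 m³/yr.
C = 10700/5.308e+08 = 2.016e-05 kg/m³ = 0.02016 mg/L = 20.16 µg/L.

20.2 µg/L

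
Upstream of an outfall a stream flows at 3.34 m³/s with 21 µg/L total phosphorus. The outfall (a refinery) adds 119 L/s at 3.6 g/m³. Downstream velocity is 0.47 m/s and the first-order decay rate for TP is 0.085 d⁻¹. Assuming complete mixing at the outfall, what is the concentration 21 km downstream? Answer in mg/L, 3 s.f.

119 L/s = 0.119 m³/s.
21 µg/L = 0.021 mg/L.
After complete mixing, C₀ = (0.119·3.6 + 3.34·0.021) / 3.459 = 0.1441 mg/L.
Travel time t = 2.1e+04 m / 0.47 m/s = 4.468e+04 s = 0.5171 d.
C = 0.1441·exp(−0.085·0.5171) = 0.1441·0.957 = 0.1379 mg/L.

0.138 mg/L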